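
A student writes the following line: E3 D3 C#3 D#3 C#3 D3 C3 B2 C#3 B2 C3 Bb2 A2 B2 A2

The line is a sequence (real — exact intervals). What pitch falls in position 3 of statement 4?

Grouping in 5s, the 3rd note of each cell is C#3, B2, A2.
One more down a 2nd gives G2.

G2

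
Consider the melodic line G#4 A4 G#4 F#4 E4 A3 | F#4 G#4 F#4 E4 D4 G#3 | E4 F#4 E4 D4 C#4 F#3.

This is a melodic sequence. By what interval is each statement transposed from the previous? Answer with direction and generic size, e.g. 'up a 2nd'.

With a 6-note motive the entries are G#4, F#4, E4, each down a 2nd from the previous.
From G#4 to F#4: down a 2nd.

down a 2nd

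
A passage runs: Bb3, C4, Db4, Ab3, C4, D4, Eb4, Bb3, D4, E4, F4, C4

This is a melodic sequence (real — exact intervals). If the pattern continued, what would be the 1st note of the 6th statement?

G#4

The unit is 4 notes. Position-1 pitches of the 3 shown cells: Bb3, C4, D4.
Each moves up a 2nd. Continuing: E4 → F#4 → G#4.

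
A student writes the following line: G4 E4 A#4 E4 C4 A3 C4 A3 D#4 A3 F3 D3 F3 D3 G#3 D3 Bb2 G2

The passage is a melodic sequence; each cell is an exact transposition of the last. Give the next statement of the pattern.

Taking 6-note groups, the heads are G4, C4, F3: the pattern moves down a 5th.
Statement 4 starts on Bb2 and keeps the same exact contour: Bb2 G2 C#3 G2 Eb2 C2.

Bb2 G2 C#3 G2 Eb2 C2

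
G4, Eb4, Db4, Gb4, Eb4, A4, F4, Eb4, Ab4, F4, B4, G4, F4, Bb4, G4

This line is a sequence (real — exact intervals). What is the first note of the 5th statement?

With a 5-note motive the entries are G4, A4, B4, each up a 2nd from the previous.
Extending the heads up a 2nd: C#5 → D#5.

D#5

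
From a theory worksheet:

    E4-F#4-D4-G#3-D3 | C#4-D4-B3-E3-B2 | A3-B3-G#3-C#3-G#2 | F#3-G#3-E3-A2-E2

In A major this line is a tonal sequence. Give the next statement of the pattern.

D3 E3 C#3 F#2 C#2

The 5-note cells begin on E4, C#4, A3, F#3 — each down a 3rd from the last.
From D3 the diatonic shape gives D3 E3 C#3 F#2 C#2.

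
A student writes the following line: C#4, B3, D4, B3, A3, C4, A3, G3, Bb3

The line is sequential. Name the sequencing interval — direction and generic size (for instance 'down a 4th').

Taking 3-note groups, the heads are C#4, B3, A3: the pattern moves down a 2nd.
C#4 to B3 is down a 2nd.

down a 2nd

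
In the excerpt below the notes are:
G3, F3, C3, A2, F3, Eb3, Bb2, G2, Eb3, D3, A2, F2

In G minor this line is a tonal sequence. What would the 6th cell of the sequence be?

Bb2 A2 Eb2 C2

Unit = 4 notes; the statements start on G3, F3, Eb3, moving down a 2nd each time.
Carrying on: D3 → C3 → Bb2.
Statement 6 starts on Bb2 and keeps the same diatonic contour: Bb2 A2 Eb2 C2.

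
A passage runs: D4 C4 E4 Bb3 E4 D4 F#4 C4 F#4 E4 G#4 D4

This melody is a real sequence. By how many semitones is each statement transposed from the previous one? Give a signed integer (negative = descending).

2

The 4-note cells begin on D4, E4, F#4 — each up a 2nd from the last.
D4 to E4 spans +2 semitones.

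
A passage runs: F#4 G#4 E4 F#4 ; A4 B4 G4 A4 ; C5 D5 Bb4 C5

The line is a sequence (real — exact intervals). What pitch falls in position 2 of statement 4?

Grouping in 4s, the 2nd note of each cell is G#4, B4, D5.
From D5, up a 3rd gives F5.

F5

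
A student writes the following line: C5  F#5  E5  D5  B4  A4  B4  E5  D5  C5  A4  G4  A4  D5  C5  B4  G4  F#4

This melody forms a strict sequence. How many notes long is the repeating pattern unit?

6

18 notes total. Splitting into 3 groups of 6:
C5 F#5 E5 D5 B4 A4 | B4 E5 D5 C5 A4 G4 | A4 D5 C5 B4 G4 F#4
Each cell is the previous one down a 2nd — so the unit is 6 notes.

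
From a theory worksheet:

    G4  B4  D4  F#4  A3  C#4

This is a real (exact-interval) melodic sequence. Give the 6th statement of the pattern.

F#2 A#2

Taking 2-note groups, the heads are G4, D4, A3: the pattern moves down a 4th.
Carrying on: E3 → B2 → F#2.
So cell 6 is F#2 A#2.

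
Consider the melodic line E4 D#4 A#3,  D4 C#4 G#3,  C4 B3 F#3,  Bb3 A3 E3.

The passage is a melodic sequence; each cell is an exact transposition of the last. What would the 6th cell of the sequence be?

Gb3 F3 C3

With a 3-note motive the entries are E4, D4, C4, Bb3, each down a 2nd from the previous.
Continuing the starts: Ab3 → Gb3.
From Gb3 the exact shape gives Gb3 F3 C3.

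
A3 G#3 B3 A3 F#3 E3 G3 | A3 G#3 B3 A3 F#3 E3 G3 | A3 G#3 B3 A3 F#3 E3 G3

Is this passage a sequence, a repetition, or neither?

repetition

Each 7-note cell is identical (A3 G#3 B3 A3 F#3 E3 G3), restated at the same pitch.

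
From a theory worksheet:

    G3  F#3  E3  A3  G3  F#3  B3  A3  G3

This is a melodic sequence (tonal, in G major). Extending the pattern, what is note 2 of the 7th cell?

E4

With 3-note cells, note 2 of each statement runs F#3, G3, A3.
Each moves up a 2nd. Continuing: B3 → C4 → D4 → E4.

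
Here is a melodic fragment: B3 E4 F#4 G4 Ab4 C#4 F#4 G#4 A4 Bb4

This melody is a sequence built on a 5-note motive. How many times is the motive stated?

2

10 notes in groups of 5 gives 10/5 = 2 statements.
Starts: B3, C#4 — each up a 2nd.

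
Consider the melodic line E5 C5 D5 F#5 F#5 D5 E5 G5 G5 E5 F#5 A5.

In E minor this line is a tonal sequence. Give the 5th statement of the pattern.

The 4-note cells begin on E5, F#5, G5 — each up a 2nd from the last.
Continuing the starts: A5 → B5.
So cell 5 is B5 G5 A5 C6.

B5 G5 A5 C6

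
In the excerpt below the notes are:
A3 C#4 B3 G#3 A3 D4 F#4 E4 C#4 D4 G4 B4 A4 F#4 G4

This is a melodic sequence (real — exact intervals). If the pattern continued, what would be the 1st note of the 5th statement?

Grouping in 5s, the 1st note of each cell is A3, D4, G4.
Each moves up a 4th. Continuing: C5 → F5.

F5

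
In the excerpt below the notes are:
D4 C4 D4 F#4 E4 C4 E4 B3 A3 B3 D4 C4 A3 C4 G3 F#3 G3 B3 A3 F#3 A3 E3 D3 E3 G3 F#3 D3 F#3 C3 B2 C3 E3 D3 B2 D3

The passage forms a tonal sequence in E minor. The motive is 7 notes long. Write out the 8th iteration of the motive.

D2 C2 D2 F#2 E2 C2 E2

Taking 7-note groups, the heads are D4, B3, G3, E3, C3: the pattern moves down a 3rd.
Carrying on: A2 → F#2 → D2.
Statement 8 starts on D2 and keeps the same diatonic contour: D2 C2 D2 F#2 E2 C2 E2.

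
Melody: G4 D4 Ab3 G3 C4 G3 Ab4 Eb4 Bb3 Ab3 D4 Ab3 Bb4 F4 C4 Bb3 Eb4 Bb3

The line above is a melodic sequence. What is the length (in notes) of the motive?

6

Try groups of 6 (3 cells in 18 notes):
G4 D4 Ab3 G3 C4 G3 | Ab4 Eb4 Bb3 Ab3 D4 Ab3 | Bb4 F4 C4 Bb3 Eb4 Bb3
That's a consistent up a 2nd shift per cell, and no other grouping gives one.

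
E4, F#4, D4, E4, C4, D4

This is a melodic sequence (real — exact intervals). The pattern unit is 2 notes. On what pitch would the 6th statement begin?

With a 2-note motive the entries are E4, D4, C4, each down a 2nd from the previous.
Extending the heads down a 2nd: Bb3 → Ab3 → Gb3.

Gb3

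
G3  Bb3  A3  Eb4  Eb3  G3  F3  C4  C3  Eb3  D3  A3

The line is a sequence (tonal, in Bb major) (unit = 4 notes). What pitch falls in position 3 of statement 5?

G2

The unit is 4 notes. Position-3 pitches of the 3 shown cells: A3, F3, D3.
Each moves down a 3rd. Continuing: Bb2 → G2.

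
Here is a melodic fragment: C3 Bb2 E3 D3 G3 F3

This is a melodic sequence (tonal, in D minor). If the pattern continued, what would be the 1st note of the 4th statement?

Bb3

The unit is 2 notes. Position-1 pitches of the 3 shown cells: C3, E3, G3.
One more up a 3rd gives Bb3.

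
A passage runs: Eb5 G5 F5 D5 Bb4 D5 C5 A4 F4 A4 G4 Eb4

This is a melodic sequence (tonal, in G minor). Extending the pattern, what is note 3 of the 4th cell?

D4

The unit is 4 notes. Position-3 pitches of the 3 shown cells: F5, C5, G4.
Each moves down a 4th; the next is D4.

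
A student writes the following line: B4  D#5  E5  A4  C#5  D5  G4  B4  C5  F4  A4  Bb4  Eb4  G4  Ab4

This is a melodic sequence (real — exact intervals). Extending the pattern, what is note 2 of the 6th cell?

F4

The unit is 3 notes. Position-2 pitches of the 5 shown cells: D#5, C#5, B4, A4, G4.
From G4, down a 2nd gives F4.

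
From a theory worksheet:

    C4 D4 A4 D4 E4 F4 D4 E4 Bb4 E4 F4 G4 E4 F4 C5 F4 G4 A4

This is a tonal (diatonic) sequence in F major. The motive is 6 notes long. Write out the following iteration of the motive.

The 6-note cells begin on C4, D4, E4 — each up a 2nd from the last.
Statement 4 starts on F4 and keeps the same diatonic contour: F4 G4 D5 G4 A4 Bb4.

F4 G4 D5 G4 A4 Bb4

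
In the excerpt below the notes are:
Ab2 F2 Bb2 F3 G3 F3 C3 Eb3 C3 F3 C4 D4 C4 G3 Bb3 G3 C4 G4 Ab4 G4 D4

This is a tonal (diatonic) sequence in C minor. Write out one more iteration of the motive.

F4 D4 G4 D5 Eb5 D5 Ab4

With a 7-note motive the entries are Ab2, Eb3, Bb3, each up a 5th from the previous.
So cell 4 is F4 D4 G4 D5 Eb5 D5 Ab4.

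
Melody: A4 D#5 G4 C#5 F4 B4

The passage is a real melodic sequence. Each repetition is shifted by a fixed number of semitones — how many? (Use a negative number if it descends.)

The 2-note cells begin on A4, G4, F4 — each down a 2nd from the last.
Counting half-steps from A4 to G4: -2.

-2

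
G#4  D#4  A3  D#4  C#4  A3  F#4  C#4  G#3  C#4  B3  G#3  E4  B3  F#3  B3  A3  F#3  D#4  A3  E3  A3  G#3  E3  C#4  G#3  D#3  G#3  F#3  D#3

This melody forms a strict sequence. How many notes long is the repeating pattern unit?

6

There are 30 notes; a 6-note unit gives 5 cells:
G#4 D#4 A3 D#4 C#4 A3 | F#4 C#4 G#3 C#4 B3 G#3 | E4 B3 F#3 B3 A3 F#3 | D#4 A3 E3 A3 G#3 E3 | C#4 G#3 D#3 G#3 F#3 D#3
Every group is a transposition down a 2nd of the one before; no shorter unit works.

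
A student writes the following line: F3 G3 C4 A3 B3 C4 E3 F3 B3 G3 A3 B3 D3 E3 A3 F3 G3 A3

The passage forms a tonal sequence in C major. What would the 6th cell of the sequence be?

Taking 6-note groups, the heads are F3, E3, D3: the pattern moves down a 2nd.
Extending down a 2nd: C3 → B2 → A2.
From A2 the diatonic shape gives A2 B2 E3 C3 D3 E3.

A2 B2 E3 C3 D3 E3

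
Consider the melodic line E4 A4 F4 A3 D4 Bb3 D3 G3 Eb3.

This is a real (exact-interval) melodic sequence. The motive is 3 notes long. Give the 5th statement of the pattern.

The 3-note cells begin on E4, A3, D3 — each down a 5th from the last.
Extending down a 5th: G2 → C2.
So cell 5 is C2 F2 Db2.

C2 F2 Db2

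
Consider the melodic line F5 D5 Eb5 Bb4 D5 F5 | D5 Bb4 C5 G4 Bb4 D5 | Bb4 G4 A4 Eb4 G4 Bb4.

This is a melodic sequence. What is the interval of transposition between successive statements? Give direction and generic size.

down a 3rd

Unit = 6 notes; the statements start on F5, D5, Bb4, moving down a 3rd each time.
F5 to D5 is down a 3rd.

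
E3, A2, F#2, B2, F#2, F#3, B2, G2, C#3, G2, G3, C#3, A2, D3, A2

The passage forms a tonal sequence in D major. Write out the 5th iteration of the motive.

B3 E3 C#3 F#3 C#3

The 5-note cells begin on E3, F#3, G3 — each up a 2nd from the last.
Continuing the starts: A3 → B3.
From B3 the diatonic shape gives B3 E3 C#3 F#3 C#3.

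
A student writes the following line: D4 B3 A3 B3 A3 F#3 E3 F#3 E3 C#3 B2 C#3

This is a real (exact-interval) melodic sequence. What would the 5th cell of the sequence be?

The 4-note cells begin on D4, A3, E3 — each down a 4th from the last.
Extending down a 4th: B2 → F#2.
From F#2 the exact shape gives F#2 D#2 C#2 D#2.

F#2 D#2 C#2 D#2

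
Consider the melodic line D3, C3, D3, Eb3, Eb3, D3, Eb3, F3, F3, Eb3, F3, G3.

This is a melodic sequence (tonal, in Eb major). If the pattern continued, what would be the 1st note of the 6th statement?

Bb3

Grouping in 4s, the 1st note of each cell is D3, Eb3, F3.
Extending up a 2nd: G3 → Ab3 → Bb3.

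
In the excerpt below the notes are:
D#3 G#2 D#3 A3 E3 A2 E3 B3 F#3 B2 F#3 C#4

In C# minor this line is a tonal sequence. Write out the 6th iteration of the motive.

B3 E3 B3 F#4

Unit = 4 notes; the statements start on D#3, E3, F#3, moving up a 2nd each time.
Continuing the starts: G#3 → A3 → B3.
Statement 6 starts on B3 and keeps the same diatonic contour: B3 E3 B3 F#4.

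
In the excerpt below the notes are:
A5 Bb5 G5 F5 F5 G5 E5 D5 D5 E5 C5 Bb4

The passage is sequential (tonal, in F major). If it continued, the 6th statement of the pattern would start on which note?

Taking 4-note groups, the heads are A5, F5, D5: the pattern moves down a 3rd.
Continuing: Bb4 → G4 → E4. Statement 6 starts on E4.

E4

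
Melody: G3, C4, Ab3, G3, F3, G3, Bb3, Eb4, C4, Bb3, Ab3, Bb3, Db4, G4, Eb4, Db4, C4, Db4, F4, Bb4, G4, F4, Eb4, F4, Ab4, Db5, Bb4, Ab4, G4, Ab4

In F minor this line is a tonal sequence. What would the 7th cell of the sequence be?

Eb5 Ab5 F5 Eb5 Db5 Eb5

Taking 6-note groups, the heads are G3, Bb3, Db4, F4, Ab4: the pattern moves up a 3rd.
Extending up a 3rd: C5 → Eb5.
From Eb5 the diatonic shape gives Eb5 Ab5 F5 Eb5 Db5 Eb5.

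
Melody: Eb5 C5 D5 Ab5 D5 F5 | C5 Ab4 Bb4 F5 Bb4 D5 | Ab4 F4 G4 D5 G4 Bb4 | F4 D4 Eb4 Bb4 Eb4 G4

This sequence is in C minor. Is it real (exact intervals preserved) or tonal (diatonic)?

tonal

Every note is diatonic to C minor.
Cell 1 has -3 semitones from note 1 to 2, but cell 2 has -4 — the interval quality changes while the contour stays the same, which is the hallmark of a tonal sequence.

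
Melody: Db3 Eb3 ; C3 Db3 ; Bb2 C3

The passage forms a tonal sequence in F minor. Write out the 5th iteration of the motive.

With a 2-note motive the entries are Db3, C3, Bb2, each down a 2nd from the previous.
Carrying on: Ab2 → G2.
So cell 5 is G2 Ab2.

G2 Ab2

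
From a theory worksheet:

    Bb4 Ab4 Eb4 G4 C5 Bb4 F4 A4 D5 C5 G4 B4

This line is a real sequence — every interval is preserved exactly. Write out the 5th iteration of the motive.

F#5 E5 B4 D#5

The 4-note cells begin on Bb4, C5, D5 — each up a 2nd from the last.
Extending up a 2nd: E5 → F#5.
So cell 5 is F#5 E5 B4 D#5.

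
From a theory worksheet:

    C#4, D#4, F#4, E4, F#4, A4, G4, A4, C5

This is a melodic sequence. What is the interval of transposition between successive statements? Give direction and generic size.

Taking 3-note groups, the heads are C#4, E4, G4: the pattern moves up a 3rd.
From C#4 to E4: up a 3rd.

up a 3rd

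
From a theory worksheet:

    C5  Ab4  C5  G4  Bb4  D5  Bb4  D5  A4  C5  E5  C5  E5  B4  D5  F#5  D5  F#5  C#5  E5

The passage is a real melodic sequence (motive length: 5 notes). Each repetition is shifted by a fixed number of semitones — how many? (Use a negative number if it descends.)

The 5-note cells begin on C5, D5, E5, F#5 — each up a 2nd from the last.
C5 to D5 spans +2 semitones.

2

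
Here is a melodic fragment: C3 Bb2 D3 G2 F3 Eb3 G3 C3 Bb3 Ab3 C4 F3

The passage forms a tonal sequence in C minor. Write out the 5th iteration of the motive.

Ab4 G4 Bb4 Eb4

Taking 4-note groups, the heads are C3, F3, Bb3: the pattern moves up a 4th.
Extending up a 4th: Eb4 → Ab4.
So cell 5 is Ab4 G4 Bb4 Eb4.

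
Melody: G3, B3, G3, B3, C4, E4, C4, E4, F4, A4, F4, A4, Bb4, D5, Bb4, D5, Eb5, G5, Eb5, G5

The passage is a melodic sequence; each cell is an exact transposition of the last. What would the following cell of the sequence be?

The 4-note cells begin on G3, C4, F4, Bb4, Eb5 — each up a 4th from the last.
From Ab5 the exact shape gives Ab5 C6 Ab5 C6.

Ab5 C6 Ab5 C6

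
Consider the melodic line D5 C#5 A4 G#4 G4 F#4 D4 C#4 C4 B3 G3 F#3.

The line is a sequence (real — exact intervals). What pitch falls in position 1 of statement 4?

The unit is 4 notes. Position-1 pitches of the 3 shown cells: D5, G4, C4.
Each moves down a 5th; the next is F3.

F3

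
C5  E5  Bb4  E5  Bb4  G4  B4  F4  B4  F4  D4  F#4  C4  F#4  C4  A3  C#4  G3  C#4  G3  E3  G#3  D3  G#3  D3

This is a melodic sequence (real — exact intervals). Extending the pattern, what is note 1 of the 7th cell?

F#2

The unit is 5 notes. Position-1 pitches of the 5 shown cells: C5, G4, D4, A3, E3.
Carrying that down a 4th forward: B2 → F#2.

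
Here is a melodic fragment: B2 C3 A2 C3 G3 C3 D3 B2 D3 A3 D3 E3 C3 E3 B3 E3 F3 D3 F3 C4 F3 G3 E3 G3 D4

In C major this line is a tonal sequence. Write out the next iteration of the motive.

G3 A3 F3 A3 E4

The 5-note cells begin on B2, C3, D3, E3, F3 — each up a 2nd from the last.
From G3 the diatonic shape gives G3 A3 F3 A3 E4.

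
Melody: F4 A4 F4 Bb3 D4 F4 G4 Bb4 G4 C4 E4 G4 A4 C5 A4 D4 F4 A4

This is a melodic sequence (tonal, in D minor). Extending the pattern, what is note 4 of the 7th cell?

The unit is 6 notes. Position-4 pitches of the 3 shown cells: Bb3, C4, D4.
Each moves up a 2nd. Continuing: E4 → F4 → G4 → A4.

A4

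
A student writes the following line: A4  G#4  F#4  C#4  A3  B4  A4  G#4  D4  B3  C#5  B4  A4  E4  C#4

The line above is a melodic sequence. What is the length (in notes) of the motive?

5

There are 15 notes; a 5-note unit gives 3 cells:
A4 G#4 F#4 C#4 A3 | B4 A4 G#4 D4 B3 | C#5 B4 A4 E4 C#4
Each cell is the previous one up a 2nd — so the unit is 5 notes.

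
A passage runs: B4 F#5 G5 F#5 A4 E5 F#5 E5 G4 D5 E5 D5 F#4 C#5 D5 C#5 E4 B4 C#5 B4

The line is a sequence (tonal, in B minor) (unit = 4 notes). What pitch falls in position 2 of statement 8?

Grouping in 4s, the 2nd note of each cell is F#5, E5, D5, C#5, B4.
Extending down a 2nd: A4 → G4 → F#4.

F#4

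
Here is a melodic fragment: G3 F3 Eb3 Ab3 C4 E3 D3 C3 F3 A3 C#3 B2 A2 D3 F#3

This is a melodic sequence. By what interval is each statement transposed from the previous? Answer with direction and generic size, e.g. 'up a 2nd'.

Taking 5-note groups, the heads are G3, E3, C#3: the pattern moves down a 3rd.
From G3 to E3: down a 3rd.

down a 3rd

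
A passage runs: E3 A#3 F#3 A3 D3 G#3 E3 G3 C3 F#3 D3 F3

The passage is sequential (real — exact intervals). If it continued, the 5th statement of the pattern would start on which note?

Unit = 4 notes; the statements start on E3, D3, C3, moving down a 2nd each time.
Continuing: Bb2 → Ab2. Statement 5 starts on Ab2.

Ab2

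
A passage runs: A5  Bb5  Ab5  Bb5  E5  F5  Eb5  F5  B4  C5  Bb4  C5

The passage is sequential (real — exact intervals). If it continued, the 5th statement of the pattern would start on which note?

The 4-note cells begin on A5, E5, B4 — each down a 4th from the last.
Continuing: F#4 → C#4. Statement 5 starts on C#4.

C#4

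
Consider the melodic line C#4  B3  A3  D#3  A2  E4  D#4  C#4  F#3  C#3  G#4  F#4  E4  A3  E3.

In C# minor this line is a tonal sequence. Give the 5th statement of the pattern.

D#5 C#5 B4 E4 B3

The 5-note cells begin on C#4, E4, G#4 — each up a 3rd from the last.
Continuing the starts: B4 → D#5.
Statement 5 starts on D#5 and keeps the same diatonic contour: D#5 C#5 B4 E4 B3.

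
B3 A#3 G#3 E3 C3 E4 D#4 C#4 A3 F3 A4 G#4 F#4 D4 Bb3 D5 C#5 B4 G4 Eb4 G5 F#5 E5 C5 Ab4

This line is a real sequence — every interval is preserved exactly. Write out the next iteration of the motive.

Unit = 5 notes; the statements start on B3, E4, A4, D5, G5, moving up a 4th each time.
From C6 the exact shape gives C6 B5 A5 F5 Db5.

C6 B5 A5 F5 Db5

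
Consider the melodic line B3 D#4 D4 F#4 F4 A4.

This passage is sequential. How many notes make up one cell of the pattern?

2

There are 6 notes; a 2-note unit gives 3 cells:
B3 D#4 | D4 F#4 | F4 A4
That's a consistent up a 3rd shift per cell, and no other grouping gives one.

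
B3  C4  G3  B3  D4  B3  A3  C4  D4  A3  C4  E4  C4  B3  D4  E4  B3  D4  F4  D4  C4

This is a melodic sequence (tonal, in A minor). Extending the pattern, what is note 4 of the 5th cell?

F4

With 7-note cells, note 4 of each statement runs B3, C4, D4.
Carrying that up a 2nd forward: E4 → F4.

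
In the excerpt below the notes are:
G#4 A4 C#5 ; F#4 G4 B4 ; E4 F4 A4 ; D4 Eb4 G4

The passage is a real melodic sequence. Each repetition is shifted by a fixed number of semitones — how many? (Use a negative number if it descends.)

With a 3-note motive the entries are G#4, F#4, E4, D4, each down a 2nd from the previous.
G#4→F#4 is 66 − 68 = -2 semitones.

-2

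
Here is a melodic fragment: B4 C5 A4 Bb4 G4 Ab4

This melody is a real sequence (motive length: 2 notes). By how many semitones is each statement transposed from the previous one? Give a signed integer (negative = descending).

-2

Unit = 2 notes; the statements start on B4, A4, G4, moving down a 2nd each time.
B4 to A4 spans -2 semitones.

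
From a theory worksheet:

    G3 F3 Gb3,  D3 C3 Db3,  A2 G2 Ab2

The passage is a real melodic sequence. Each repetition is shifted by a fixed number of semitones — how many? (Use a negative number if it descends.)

-5

Unit = 3 notes; the statements start on G3, D3, A2, moving down a 4th each time.
G3→D3 is 50 − 55 = -5 semitones.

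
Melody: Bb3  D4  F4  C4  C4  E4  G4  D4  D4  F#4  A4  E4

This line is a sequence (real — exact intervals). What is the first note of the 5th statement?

The 4-note cells begin on Bb3, C4, D4 — each up a 2nd from the last.
Continuing: E4 → F#4. Statement 5 starts on F#4.

F#4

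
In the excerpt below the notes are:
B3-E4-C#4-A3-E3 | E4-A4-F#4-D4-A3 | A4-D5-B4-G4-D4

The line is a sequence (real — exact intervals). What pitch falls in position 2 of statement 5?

Grouping in 5s, the 2nd note of each cell is E4, A4, D5.
Carrying that up a 4th forward: G5 → C6.

C6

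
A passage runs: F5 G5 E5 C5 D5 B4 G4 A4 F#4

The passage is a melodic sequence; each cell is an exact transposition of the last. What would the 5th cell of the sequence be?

With a 3-note motive the entries are F5, C5, G4, each down a 4th from the previous.
Carrying on: D4 → A3.
From A3 the exact shape gives A3 B3 G#3.

A3 B3 G#3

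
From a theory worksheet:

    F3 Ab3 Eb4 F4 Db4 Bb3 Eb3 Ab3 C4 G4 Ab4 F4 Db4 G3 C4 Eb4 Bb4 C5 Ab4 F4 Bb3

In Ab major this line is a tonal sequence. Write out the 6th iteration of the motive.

The 7-note cells begin on F3, Ab3, C4 — each up a 3rd from the last.
Carrying on: Eb4 → G4 → Bb4.
From Bb4 the diatonic shape gives Bb4 Db5 Ab5 Bb5 G5 Eb5 Ab4.

Bb4 Db5 Ab5 Bb5 G5 Eb5 Ab4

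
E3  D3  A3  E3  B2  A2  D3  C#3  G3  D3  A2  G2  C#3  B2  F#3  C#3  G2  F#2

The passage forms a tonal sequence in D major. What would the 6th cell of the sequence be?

G2 F#2 C#3 G2 D2 C#2

Taking 6-note groups, the heads are E3, D3, C#3: the pattern moves down a 2nd.
Extending down a 2nd: B2 → A2 → G2.
Statement 6 starts on G2 and keeps the same diatonic contour: G2 F#2 C#3 G2 D2 C#2.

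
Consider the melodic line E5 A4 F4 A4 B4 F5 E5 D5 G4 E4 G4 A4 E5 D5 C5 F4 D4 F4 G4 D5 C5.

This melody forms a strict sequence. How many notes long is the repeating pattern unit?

7

There are 21 notes; a 7-note unit gives 3 cells:
E5 A4 F4 A4 B4 F5 E5 | D5 G4 E4 G4 A4 E5 D5 | C5 F4 D4 F4 G4 D5 C5
That's a consistent down a 2nd shift per cell, and no other grouping gives one.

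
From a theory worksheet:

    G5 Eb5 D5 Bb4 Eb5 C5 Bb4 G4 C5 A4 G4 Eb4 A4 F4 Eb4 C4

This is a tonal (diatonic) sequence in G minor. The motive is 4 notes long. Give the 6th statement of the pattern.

D4 Bb3 A3 F3

The 4-note cells begin on G5, Eb5, C5, A4 — each down a 3rd from the last.
Carrying on: F4 → D4.
Statement 6 starts on D4 and keeps the same diatonic contour: D4 Bb3 A3 F3.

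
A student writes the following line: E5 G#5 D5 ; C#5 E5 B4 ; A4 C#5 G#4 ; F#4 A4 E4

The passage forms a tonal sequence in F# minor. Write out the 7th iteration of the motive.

G#3 B3 F#3

With a 3-note motive the entries are E5, C#5, A4, F#4, each down a 3rd from the previous.
Carrying on: D4 → B3 → G#3.
From G#3 the diatonic shape gives G#3 B3 F#3.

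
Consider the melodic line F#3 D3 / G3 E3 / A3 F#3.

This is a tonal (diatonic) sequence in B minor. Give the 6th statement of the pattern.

Taking 2-note groups, the heads are F#3, G3, A3: the pattern moves up a 2nd.
Extending up a 2nd: B3 → C#4 → D4.
From D4 the diatonic shape gives D4 B3.

D4 B3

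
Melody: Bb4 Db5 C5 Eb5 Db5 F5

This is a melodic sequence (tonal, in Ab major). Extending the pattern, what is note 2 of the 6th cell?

Bb5

With 2-note cells, note 2 of each statement runs Db5, Eb5, F5.
Extending up a 2nd: G5 → Ab5 → Bb5.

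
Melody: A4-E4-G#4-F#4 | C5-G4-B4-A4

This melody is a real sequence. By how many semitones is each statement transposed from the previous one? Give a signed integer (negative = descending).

3

Taking 4-note groups, the heads are A4, C5: the pattern moves up a 3rd.
Counting half-steps from A4 to C5: 3.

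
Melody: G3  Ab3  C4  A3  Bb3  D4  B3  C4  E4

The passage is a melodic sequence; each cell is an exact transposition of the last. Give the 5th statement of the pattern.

With a 3-note motive the entries are G3, A3, B3, each up a 2nd from the previous.
Continuing the starts: C#4 → D#4.
Statement 5 starts on D#4 and keeps the same exact contour: D#4 E4 G#4.

D#4 E4 G#4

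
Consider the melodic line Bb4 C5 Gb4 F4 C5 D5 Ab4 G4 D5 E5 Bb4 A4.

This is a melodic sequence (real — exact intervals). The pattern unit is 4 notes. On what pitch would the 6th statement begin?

G#5

Unit = 4 notes; the statements start on Bb4, C5, D5, moving up a 2nd each time.
Extending the heads up a 2nd: E5 → F#5 → G#5.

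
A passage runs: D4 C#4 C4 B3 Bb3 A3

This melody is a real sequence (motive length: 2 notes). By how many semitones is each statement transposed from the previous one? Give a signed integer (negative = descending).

Unit = 2 notes; the statements start on D4, C4, Bb3, moving down a 2nd each time.
D4→C4 is 60 − 62 = -2 semitones.

-2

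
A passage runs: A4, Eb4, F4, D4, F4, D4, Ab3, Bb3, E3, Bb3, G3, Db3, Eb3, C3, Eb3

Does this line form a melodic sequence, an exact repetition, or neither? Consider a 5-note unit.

neither

Note 4 of cell 2 is E3; if this were a sequence it would be G3. No unit length gives a consistent transposition pattern.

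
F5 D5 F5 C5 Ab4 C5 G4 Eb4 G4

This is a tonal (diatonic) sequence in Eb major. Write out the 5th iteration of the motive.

Taking 3-note groups, the heads are F5, C5, G4: the pattern moves down a 4th.
Continuing the starts: D4 → Ab3.
Statement 5 starts on Ab3 and keeps the same diatonic contour: Ab3 F3 Ab3.

Ab3 F3 Ab3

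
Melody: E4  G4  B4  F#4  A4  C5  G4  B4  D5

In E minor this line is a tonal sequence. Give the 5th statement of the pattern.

With a 3-note motive the entries are E4, F#4, G4, each up a 2nd from the previous.
Continuing the starts: A4 → B4.
So cell 5 is B4 D5 F#5.

B4 D5 F#5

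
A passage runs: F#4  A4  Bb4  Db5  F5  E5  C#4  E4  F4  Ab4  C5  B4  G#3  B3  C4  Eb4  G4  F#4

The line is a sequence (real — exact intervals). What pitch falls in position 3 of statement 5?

D3

The unit is 6 notes. Position-3 pitches of the 3 shown cells: Bb4, F4, C4.
Each moves down a 4th. Continuing: G3 → D3.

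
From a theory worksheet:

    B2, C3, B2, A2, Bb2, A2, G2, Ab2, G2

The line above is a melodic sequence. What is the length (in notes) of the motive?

3

Try groups of 3 (3 cells in 9 notes):
B2 C3 B2 | A2 Bb2 A2 | G2 Ab2 G2
That's a consistent down a 2nd shift per cell, and no other grouping gives one.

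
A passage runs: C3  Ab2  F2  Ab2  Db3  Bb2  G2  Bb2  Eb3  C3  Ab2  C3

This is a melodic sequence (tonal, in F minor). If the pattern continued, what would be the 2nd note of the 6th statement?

F3

With 4-note cells, note 2 of each statement runs Ab2, Bb2, C3.
Carrying that up a 2nd forward: Db3 → Eb3 → F3.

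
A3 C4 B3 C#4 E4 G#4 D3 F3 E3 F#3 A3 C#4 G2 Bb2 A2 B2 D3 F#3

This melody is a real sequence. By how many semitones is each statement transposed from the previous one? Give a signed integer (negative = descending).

With a 6-note motive the entries are A3, D3, G2, each down a 5th from the previous.
Counting half-steps from A3 to D3: -7.

-7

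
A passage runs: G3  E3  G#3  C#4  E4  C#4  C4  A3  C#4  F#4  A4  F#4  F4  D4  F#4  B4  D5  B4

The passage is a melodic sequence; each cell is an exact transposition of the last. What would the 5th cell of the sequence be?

Eb5 C5 E5 A5 C6 A5

Unit = 6 notes; the statements start on G3, C4, F4, moving up a 4th each time.
Continuing the starts: Bb4 → Eb5.
Statement 5 starts on Eb5 and keeps the same exact contour: Eb5 C5 E5 A5 C6 A5.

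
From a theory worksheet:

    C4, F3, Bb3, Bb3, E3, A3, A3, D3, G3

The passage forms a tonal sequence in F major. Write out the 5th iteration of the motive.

F3 Bb2 E3

With a 3-note motive the entries are C4, Bb3, A3, each down a 2nd from the previous.
Extending down a 2nd: G3 → F3.
So cell 5 is F3 Bb2 E3.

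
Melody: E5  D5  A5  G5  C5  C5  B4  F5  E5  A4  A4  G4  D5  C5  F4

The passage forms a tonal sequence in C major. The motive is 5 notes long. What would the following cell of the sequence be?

Taking 5-note groups, the heads are E5, C5, A4: the pattern moves down a 3rd.
So cell 4 is F4 E4 B4 A4 D4.

F4 E4 B4 A4 D4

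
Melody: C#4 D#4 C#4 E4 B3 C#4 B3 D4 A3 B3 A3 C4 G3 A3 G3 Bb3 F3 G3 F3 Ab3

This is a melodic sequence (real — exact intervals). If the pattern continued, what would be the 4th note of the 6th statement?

Gb3

With 4-note cells, note 4 of each statement runs E4, D4, C4, Bb3, Ab3.
One more down a 2nd gives Gb3.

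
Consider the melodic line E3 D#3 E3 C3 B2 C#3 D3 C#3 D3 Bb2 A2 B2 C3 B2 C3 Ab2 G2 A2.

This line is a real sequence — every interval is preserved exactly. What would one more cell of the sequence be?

Bb2 A2 Bb2 Gb2 F2 G2

With a 6-note motive the entries are E3, D3, C3, each down a 2nd from the previous.
From Bb2 the exact shape gives Bb2 A2 Bb2 Gb2 F2 G2.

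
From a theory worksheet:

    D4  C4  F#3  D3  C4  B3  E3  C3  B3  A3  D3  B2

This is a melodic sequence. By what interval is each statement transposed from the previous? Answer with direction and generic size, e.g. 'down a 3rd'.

The 4-note cells begin on D4, C4, B3 — each down a 2nd from the last.
From D4 to C4: down a 2nd.

down a 2nd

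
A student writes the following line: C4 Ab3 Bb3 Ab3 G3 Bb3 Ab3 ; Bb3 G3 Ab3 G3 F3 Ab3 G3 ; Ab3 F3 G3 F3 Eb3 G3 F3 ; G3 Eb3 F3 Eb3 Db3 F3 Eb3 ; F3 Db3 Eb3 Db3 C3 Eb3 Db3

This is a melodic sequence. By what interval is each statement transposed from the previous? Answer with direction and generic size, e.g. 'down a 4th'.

down a 2nd

With a 7-note motive the entries are C4, Bb3, Ab3, G3, F3, each down a 2nd from the previous.
C4 to Bb3 is down a 2nd.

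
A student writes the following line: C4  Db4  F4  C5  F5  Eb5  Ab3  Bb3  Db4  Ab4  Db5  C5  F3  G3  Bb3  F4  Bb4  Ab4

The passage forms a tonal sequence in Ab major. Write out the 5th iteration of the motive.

Unit = 6 notes; the statements start on C4, Ab3, F3, moving down a 3rd each time.
Carrying on: Db3 → Bb2.
So cell 5 is Bb2 C3 Eb3 Bb3 Eb4 Db4.

Bb2 C3 Eb3 Bb3 Eb4 Db4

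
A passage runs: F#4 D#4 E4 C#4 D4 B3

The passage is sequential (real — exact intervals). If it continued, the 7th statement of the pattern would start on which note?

Gb3

Unit = 2 notes; the statements start on F#4, E4, D4, moving down a 2nd each time.
Continuing: C4 → Bb3 → Ab3 → Gb3. Statement 7 starts on Gb3.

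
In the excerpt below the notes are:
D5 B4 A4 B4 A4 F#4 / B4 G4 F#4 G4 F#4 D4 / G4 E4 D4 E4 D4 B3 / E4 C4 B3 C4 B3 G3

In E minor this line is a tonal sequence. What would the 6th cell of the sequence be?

A3 F#3 E3 F#3 E3 C3

Unit = 6 notes; the statements start on D5, B4, G4, E4, moving down a 3rd each time.
Carrying on: C4 → A3.
So cell 6 is A3 F#3 E3 F#3 E3 C3.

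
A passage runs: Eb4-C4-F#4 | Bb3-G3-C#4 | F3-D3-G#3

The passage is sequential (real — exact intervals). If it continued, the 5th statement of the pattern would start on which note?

The 3-note cells begin on Eb4, Bb3, F3 — each down a 4th from the last.
Continuing: C3 → G2. Statement 5 starts on G2.

G2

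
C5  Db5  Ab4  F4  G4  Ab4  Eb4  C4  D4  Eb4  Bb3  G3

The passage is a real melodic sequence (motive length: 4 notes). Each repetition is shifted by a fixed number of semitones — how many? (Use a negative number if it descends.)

-5

Unit = 4 notes; the statements start on C5, G4, D4, moving down a 4th each time.
C5→G4 is 67 − 72 = -5 semitones.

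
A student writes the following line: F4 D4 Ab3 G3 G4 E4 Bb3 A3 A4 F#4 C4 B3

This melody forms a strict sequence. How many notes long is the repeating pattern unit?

There are 12 notes; a 4-note unit gives 3 cells:
F4 D4 Ab3 G3 | G4 E4 Bb3 A3 | A4 F#4 C4 B3
That's a consistent up a 2nd shift per cell, and no other grouping gives one.

4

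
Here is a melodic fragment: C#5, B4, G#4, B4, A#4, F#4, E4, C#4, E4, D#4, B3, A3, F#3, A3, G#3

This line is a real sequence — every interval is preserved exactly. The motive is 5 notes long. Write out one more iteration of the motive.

E3 D3 B2 D3 C#3

Unit = 5 notes; the statements start on C#5, F#4, B3, moving down a 5th each time.
So cell 4 is E3 D3 B2 D3 C#3.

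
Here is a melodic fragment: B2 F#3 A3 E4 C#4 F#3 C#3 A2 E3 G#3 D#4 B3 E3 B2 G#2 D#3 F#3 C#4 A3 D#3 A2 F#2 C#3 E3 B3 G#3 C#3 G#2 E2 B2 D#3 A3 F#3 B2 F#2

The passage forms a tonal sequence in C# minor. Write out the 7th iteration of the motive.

The 7-note cells begin on B2, A2, G#2, F#2, E2 — each down a 2nd from the last.
Extending down a 2nd: D#2 → C#2.
From C#2 the diatonic shape gives C#2 G#2 B2 F#3 D#3 G#2 D#2.

C#2 G#2 B2 F#3 D#3 G#2 D#2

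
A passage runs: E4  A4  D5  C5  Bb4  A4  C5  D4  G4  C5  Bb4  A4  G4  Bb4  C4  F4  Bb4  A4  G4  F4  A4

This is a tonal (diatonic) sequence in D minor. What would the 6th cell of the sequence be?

G3 C4 F4 E4 D4 C4 E4

Taking 7-note groups, the heads are E4, D4, C4: the pattern moves down a 2nd.
Extending down a 2nd: Bb3 → A3 → G3.
Statement 6 starts on G3 and keeps the same diatonic contour: G3 C4 F4 E4 D4 C4 E4.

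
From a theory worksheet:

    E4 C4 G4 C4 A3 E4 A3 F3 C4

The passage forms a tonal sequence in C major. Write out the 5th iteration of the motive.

Taking 3-note groups, the heads are E4, C4, A3: the pattern moves down a 3rd.
Continuing the starts: F3 → D3.
From D3 the diatonic shape gives D3 B2 F3.

D3 B2 F3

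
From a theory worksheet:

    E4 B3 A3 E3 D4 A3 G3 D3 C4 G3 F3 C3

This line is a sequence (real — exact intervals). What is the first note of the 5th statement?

Ab3

The 4-note cells begin on E4, D4, C4 — each down a 2nd from the last.
Continuing: Bb3 → Ab3. Statement 5 starts on Ab3.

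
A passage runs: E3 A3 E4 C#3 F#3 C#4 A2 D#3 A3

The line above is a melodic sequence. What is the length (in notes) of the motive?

3

9 notes total. Splitting into 3 groups of 3:
E3 A3 E4 | C#3 F#3 C#4 | A2 D#3 A3
That's a consistent down a 3rd shift per cell, and no other grouping gives one.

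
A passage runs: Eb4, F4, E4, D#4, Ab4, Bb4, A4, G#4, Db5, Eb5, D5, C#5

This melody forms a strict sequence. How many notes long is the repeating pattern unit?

4

There are 12 notes; a 4-note unit gives 3 cells:
Eb4 F4 E4 D#4 | Ab4 Bb4 A4 G#4 | Db5 Eb5 D5 C#5
Each cell is the previous one up a 4th — so the unit is 4 notes.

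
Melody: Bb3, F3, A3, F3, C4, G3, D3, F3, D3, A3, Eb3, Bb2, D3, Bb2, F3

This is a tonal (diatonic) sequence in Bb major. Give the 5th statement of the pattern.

With a 5-note motive the entries are Bb3, G3, Eb3, each down a 3rd from the previous.
Carrying on: C3 → A2.
Statement 5 starts on A2 and keeps the same diatonic contour: A2 Eb2 G2 Eb2 Bb2.

A2 Eb2 G2 Eb2 Bb2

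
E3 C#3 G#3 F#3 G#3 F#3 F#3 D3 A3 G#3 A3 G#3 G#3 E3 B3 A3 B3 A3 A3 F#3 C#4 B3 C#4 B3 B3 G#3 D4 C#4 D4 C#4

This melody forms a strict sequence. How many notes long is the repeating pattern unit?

Try groups of 6 (5 cells in 30 notes):
E3 C#3 G#3 F#3 G#3 F#3 | F#3 D3 A3 G#3 A3 G#3 | G#3 E3 B3 A3 B3 A3 | A3 F#3 C#4 B3 C#4 B3 | B3 G#3 D4 C#4 D4 C#4
Each cell is the previous one up a 2nd — so the unit is 6 notes.

6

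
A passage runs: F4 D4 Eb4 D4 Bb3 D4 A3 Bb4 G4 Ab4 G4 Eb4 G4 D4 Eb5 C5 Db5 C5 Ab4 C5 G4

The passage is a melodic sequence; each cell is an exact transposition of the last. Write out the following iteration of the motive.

Unit = 7 notes; the statements start on F4, Bb4, Eb5, moving up a 4th each time.
From Ab5 the exact shape gives Ab5 F5 Gb5 F5 Db5 F5 C5.

Ab5 F5 Gb5 F5 Db5 F5 C5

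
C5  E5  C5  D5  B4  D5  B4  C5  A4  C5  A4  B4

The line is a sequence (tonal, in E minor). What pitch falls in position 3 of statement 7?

With 4-note cells, note 3 of each statement runs C5, B4, A4.
Extending down a 2nd: G4 → F#4 → E4 → D4.

D4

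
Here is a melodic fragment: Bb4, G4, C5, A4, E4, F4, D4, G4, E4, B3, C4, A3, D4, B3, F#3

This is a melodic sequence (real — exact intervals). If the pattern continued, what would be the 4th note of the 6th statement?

G#2

With 5-note cells, note 4 of each statement runs A4, E4, B3.
Each moves down a 4th. Continuing: F#3 → C#3 → G#2.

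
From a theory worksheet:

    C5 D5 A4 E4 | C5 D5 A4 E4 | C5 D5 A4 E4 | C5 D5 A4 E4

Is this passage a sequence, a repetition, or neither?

Each 4-note cell is identical (C5 D5 A4 E4), restated at the same pitch.

repetition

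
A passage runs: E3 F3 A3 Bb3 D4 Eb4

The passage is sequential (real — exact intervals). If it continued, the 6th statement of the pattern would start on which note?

With a 2-note motive the entries are E3, A3, D4, each up a 4th from the previous.
Extending the heads up a 4th: G4 → C5 → F5.

F5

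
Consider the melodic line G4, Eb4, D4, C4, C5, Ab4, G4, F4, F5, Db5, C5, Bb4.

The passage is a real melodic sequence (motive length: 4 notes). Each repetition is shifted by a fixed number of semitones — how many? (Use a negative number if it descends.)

With a 4-note motive the entries are G4, C5, F5, each up a 4th from the previous.
Counting half-steps from G4 to C5: 5.

5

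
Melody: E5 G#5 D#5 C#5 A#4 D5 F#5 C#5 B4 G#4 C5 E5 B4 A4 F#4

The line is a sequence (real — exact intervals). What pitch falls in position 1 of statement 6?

Gb4

The unit is 5 notes. Position-1 pitches of the 3 shown cells: E5, D5, C5.
Carrying that down a 2nd forward: Bb4 → Ab4 → Gb4.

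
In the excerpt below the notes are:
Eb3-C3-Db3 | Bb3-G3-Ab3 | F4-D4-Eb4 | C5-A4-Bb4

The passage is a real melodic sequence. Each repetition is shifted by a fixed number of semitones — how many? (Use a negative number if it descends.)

The 3-note cells begin on Eb3, Bb3, F4, C5 — each up a 5th from the last.
Eb3→Bb3 is 58 − 51 = 7 semitones.

7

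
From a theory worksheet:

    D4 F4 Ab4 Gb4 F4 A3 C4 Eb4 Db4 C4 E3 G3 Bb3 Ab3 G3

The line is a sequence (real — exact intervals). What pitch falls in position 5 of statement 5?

A2

The unit is 5 notes. Position-5 pitches of the 3 shown cells: F4, C4, G3.
Extending down a 4th: D3 → A2.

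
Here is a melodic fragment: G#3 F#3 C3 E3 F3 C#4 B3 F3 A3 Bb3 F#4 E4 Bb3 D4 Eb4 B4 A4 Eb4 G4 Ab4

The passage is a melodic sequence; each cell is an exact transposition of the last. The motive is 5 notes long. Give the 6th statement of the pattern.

Unit = 5 notes; the statements start on G#3, C#4, F#4, B4, moving up a 4th each time.
Continuing the starts: E5 → A5.
From A5 the exact shape gives A5 G5 Db5 F5 Gb5.

A5 G5 Db5 F5 Gb5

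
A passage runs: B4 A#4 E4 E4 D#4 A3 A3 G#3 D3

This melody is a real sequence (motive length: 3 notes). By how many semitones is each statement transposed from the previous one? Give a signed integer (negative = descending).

The 3-note cells begin on B4, E4, A3 — each down a 5th from the last.
B4→E4 is 64 − 71 = -7 semitones.

-7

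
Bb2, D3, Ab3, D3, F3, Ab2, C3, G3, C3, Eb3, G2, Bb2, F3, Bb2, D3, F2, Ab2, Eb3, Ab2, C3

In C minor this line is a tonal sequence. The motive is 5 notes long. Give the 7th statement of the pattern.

With a 5-note motive the entries are Bb2, Ab2, G2, F2, each down a 2nd from the previous.
Extending down a 2nd: Eb2 → D2 → C2.
Statement 7 starts on C2 and keeps the same diatonic contour: C2 Eb2 Bb2 Eb2 G2.

C2 Eb2 Bb2 Eb2 G2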